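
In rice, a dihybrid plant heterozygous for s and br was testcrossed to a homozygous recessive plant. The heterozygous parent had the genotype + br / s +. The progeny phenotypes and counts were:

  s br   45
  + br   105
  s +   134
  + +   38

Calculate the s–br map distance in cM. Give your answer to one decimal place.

The recombinant classes are + + and s br: 38 + 45 = 83.
Recombination frequency = 83/322 = 0.2578 ≈ 25.8%, i.e. 25.8 cM.

25.8 cM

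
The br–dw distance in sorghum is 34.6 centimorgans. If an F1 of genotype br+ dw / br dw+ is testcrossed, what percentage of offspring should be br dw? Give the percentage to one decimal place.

A map distance of 34.6 centimorgans corresponds to a recombination frequency of 0.346.
The F1 is br+ dw / br dw+, so br dw is a recombinant gamete class with expected frequency r/2 = 0.346/2 = 0.1730.
That is 0.1730 = 17.3% of the progeny.

17.3%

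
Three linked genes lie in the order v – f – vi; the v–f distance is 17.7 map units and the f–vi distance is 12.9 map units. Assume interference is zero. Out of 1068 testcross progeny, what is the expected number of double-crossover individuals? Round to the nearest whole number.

Map distances give recombination frequencies of 0.177 and 0.129 for the two intervals.
With no interference, expected double-crossover frequency = 0.177 × 0.129 = 0.02283.
Expected number = 0.02283 × 1068 = 24.39 ≈ 24.

24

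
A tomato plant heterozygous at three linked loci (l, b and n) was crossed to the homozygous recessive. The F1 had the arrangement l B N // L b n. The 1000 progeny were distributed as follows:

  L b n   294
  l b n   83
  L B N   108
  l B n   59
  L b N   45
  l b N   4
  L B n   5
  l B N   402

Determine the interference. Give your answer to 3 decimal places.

The two rarest classes, l b N and L B n, are the double crossovers. Comparing them with the parentals, only the b allele has switched, so b is the middle locus and the order is l – b – n.
l–b: (191 + 9)/1000 = 0.2000; b–n: (104 + 9)/1000 = 0.1130.
Expected DCO frequency = 0.2000 × 0.1130 ≈ 0.02260; observed = 9/1000 ≈ 0.00900.
Coefficient of coincidence = 0.00900/0.02260 ≈ 0.398; interference = 1 − 0.398 = 0.602.

0.602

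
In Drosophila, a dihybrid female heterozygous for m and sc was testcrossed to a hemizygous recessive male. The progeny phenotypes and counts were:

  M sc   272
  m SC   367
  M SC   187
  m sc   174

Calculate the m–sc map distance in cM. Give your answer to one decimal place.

The two most frequent classes, M sc (272) and m SC (367), are the parental types, so the F1 was M sc / m SC.
The recombinant classes are M SC and m sc: 187 + 174 = 361.
Recombination frequency = 361/1000 = 0.3610 ≈ 36.1%, i.e. 36.1 cM.

36.1 cM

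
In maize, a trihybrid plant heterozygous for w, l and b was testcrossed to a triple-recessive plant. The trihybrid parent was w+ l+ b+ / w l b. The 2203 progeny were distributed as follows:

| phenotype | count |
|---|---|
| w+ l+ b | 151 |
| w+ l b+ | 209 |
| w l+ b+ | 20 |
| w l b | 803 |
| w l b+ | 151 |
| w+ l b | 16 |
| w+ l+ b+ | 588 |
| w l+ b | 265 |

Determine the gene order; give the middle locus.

The two rarest classes, w l+ b+ and w+ l b, are the double crossovers. Comparing them with the parentals, only the w allele has switched, so w is the middle locus and the order is l – w – b.

w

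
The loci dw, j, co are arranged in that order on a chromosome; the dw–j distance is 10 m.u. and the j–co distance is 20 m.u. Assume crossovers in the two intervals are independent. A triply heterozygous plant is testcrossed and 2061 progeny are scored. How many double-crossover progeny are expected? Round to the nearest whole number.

41

Map distances give recombination frequencies of 0.100 and 0.200 for the two intervals.
With no interference, expected double-crossover frequency = 0.100 × 0.200 = 0.02000.
Expected number = 0.02000 × 2061 = 41.22 ≈ 41.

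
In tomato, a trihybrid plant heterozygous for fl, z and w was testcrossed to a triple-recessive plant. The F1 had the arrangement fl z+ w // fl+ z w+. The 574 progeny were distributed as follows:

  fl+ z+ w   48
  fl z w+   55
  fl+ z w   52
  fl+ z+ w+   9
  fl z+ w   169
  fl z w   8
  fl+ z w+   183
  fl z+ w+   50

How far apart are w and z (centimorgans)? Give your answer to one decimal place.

The two rarest classes, fl z w and fl+ z+ w+, are the double crossovers. Comparing them with the parentals, only the z allele has switched, so z is the middle locus and the order is w – z – fl.
Crossovers in the w–z interval produce the single-crossover classes fl z+ w+ and fl+ z w (50 + 52 = 102) plus the double crossovers (17).
RF(w–z) = (102 + 17) / 574 = 119/574 = 0.2073 → 20.7 centimorgans.

20.7 centimorgans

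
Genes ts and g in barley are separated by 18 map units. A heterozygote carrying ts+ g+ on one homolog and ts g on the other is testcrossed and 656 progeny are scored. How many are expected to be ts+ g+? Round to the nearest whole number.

269

A map distance of 18 map units corresponds to a recombination frequency of 0.180.
The F1 is ts+ g+ / ts g, so ts+ g+ is a parental gamete class with expected frequency (1 − r)/2 = 0.820/2 = 0.4100.
Expected number = 0.4100 × 656 = 268.96 ≈ 269.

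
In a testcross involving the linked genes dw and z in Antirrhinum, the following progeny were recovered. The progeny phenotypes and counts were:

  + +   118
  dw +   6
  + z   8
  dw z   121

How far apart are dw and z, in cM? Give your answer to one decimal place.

The two most frequent classes, + + (118) and dw z (121), are the parental types, so the F1 was + + / dw z.
The recombinant classes are + z and dw +: 8 + 6 = 14.
Recombination frequency = 14/253 = 0.0553 ≈ 5.5%, i.e. 5.5 cM.

5.5 cM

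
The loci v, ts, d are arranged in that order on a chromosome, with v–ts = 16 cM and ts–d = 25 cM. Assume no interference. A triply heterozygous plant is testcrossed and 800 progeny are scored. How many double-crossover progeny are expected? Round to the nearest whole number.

32

Map distances give recombination frequencies of 0.160 and 0.250 for the two intervals.
With no interference, expected double-crossover frequency = 0.160 × 0.250 = 0.04000.
Expected number = 0.04000 × 800 = 32.00 ≈ 32.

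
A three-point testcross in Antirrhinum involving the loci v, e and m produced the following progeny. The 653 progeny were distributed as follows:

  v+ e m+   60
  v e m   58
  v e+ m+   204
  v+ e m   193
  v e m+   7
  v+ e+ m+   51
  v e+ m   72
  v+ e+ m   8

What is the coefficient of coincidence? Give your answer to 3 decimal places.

0.537

The two most frequent reciprocal classes, v+ e m and v e+ m+, are the parental types, so the F1 was v+ e m / v e+ m+.
The two rarest classes, v+ e+ m and v e m+, are the double crossovers. Comparing them with the parentals, only the e allele has switched, so e is the middle locus and the order is m – e – v.
m–e: (132 + 15)/653 = 0.2251; e–v: (109 + 15)/653 = 0.1899.
Expected DCO frequency = 0.2251 × 0.1899 ≈ 0.04275; observed = 15/653 ≈ 0.02297.
Coefficient of coincidence = 0.02297/0.04275 ≈ 0.537.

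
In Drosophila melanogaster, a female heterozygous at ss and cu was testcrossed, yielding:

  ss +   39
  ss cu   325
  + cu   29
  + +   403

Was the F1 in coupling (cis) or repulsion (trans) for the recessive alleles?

cis

The two most frequent classes are + + (403) and ss cu (325); these are the parental (non-recombinant) types.
So the F1 carried + + on one chromosome and ss cu on the other — the recessive alleles are on the same chromosome (cis / coupling).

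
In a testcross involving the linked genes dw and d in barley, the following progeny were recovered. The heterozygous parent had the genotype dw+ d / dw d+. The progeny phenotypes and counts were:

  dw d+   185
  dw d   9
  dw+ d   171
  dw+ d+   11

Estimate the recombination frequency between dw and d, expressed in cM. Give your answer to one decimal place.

5.3 cM

The recombinant classes are dw+ d+ and dw d: 11 + 9 = 20.
Recombination frequency = 20/376 = 0.0532 ≈ 5.3%, i.e. 5.3 cM.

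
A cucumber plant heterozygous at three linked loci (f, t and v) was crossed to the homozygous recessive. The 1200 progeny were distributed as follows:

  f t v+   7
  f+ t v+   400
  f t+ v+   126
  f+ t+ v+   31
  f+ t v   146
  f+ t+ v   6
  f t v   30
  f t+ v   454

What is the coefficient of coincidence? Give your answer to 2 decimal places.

0.74

The two most frequent reciprocal classes, f t+ v and f+ t v+, are the parental types, so the F1 was f t+ v / f+ t v+.
The two rarest classes, f+ t+ v and f t v+, are the double crossovers. Comparing them with the parentals, only the f allele has switched, so f is the middle locus and the order is t – f – v.
t–f: (61 + 13)/1200 = 0.0617; f–v: (272 + 13)/1200 = 0.2375.
Expected DCO frequency = 0.0617 × 0.2375 ≈ 0.01465; observed = 13/1200 ≈ 0.01083.
Coefficient of coincidence = 0.01083/0.01465 ≈ 0.74.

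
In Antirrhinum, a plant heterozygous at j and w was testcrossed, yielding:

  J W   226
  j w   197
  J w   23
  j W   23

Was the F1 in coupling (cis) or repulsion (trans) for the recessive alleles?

The two most frequent classes are J W (226) and j w (197); these are the parental (non-recombinant) types.
So the F1 carried J W on one chromosome and j w on the other — the recessive alleles are on the same chromosome (cis / coupling).

cis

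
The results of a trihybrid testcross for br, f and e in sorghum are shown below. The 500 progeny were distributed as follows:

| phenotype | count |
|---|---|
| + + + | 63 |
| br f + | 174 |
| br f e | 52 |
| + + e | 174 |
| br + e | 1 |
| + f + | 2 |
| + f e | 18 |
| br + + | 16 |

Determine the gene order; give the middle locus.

The two most frequent reciprocal classes, + + e and br f +, are the parental types, so the F1 was + + e / br f +.
The two rarest classes, br + e and + f +, are the double crossovers. Comparing them with the parentals, only the br allele has switched, so br is the middle locus and the order is e – br – f.

br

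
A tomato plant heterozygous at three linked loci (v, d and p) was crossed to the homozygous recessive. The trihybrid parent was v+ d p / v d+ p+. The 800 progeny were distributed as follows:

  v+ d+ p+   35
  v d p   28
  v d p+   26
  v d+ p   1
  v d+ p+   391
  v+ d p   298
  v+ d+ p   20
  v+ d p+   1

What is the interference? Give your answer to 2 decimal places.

0.49

The two rarest classes, v+ d p+ and v d+ p, are the double crossovers. Comparing them with the parentals, only the p allele has switched, so p is the middle locus and the order is d – p – v.
d–p: (46 + 2)/800 = 0.0600; p–v: (63 + 2)/800 = 0.0813.
Expected DCO frequency = 0.0600 × 0.0813 ≈ 0.00488; observed = 2/800 ≈ 0.00250.
Coefficient of coincidence = 0.00250/0.00488 ≈ 0.51; interference = 1 − 0.51 = 0.49.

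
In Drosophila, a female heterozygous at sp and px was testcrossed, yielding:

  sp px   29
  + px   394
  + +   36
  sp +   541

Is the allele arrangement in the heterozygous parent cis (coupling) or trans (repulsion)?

trans

The two most frequent classes are + px (394) and sp + (541); these are the parental (non-recombinant) types.
So the F1 carried + px on one chromosome and sp + on the other — the recessive alleles are on opposite chromosomes (trans / repulsion).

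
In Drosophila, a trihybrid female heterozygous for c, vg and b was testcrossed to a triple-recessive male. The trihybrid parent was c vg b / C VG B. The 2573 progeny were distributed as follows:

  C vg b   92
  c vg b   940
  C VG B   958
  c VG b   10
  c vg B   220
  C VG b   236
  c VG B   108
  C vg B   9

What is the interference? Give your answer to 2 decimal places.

The two rarest classes, c VG b and C vg B, are the double crossovers. Comparing them with the parentals, only the vg allele has switched, so vg is the middle locus and the order is c – vg – b.
c–vg: (200 + 19)/2573 = 0.0851; vg–b: (456 + 19)/2573 = 0.1846.
Expected DCO frequency = 0.0851 × 0.1846 ≈ 0.01571; observed = 19/2573 ≈ 0.00738.
Coefficient of coincidence = 0.00738/0.01571 ≈ 0.47; interference = 1 − 0.47 = 0.53.

0.53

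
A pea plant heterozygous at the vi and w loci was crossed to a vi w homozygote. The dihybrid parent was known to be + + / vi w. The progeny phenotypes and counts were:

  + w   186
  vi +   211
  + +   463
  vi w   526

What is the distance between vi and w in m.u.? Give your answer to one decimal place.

The recombinant classes are + w and vi +: 186 + 211 = 397.
Recombination frequency = 397/1386 = 0.2864 ≈ 28.6%, i.e. 28.6 m.u.

28.6 m.u.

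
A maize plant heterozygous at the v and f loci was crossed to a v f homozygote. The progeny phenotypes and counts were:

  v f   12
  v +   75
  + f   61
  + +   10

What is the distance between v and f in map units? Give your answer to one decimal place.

13.9 map units

The two most frequent classes, + f (61) and v + (75), are the parental types, so the F1 was + f / v +.
The recombinant classes are + + and v f: 10 + 12 = 22.
Recombination frequency = 22/158 = 0.1392 ≈ 13.9%, i.e. 13.9 map units.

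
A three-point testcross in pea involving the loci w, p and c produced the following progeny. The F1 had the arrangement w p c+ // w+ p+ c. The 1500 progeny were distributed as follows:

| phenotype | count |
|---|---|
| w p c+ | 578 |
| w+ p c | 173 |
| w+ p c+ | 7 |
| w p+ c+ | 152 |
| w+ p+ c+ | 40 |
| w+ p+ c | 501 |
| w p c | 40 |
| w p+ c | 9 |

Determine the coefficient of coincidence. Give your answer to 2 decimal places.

0.73

The two rarest classes, w+ p c+ and w p+ c, are the double crossovers. Comparing them with the parentals, only the w allele has switched, so w is the middle locus and the order is c – w – p.
c–w: (80 + 16)/1500 = 0.0640; w–p: (325 + 16)/1500 = 0.2273.
Expected DCO frequency = 0.0640 × 0.2273 ≈ 0.01455; observed = 16/1500 ≈ 0.01067.
Coefficient of coincidence = 0.01067/0.01455 ≈ 0.73.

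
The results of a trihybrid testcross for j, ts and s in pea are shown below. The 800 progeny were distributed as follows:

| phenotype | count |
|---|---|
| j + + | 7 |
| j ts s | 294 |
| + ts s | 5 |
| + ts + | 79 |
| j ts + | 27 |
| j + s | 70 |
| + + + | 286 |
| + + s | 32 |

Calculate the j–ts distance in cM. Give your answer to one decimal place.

20.1 cM

The two most frequent reciprocal classes, j ts s and + + +, are the parental types, so the F1 was j ts s / + + +.
The two rarest classes, + ts s and j + +, are the double crossovers. Comparing them with the parentals, only the j allele has switched, so j is the middle locus and the order is ts – j – s.
Crossovers in the ts–j interval produce the single-crossover classes j + s and + ts + (70 + 79 = 149) plus the double crossovers (12).
RF(ts–j) = (149 + 12) / 800 = 161/800 = 0.2013 → 20.1 cM.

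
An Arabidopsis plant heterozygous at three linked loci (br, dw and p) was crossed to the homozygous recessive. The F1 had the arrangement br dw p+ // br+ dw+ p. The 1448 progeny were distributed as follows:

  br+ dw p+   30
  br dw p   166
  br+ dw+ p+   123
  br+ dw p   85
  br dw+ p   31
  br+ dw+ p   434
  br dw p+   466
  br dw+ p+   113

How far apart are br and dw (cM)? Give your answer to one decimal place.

17.9 cM

The two rarest classes, br+ dw p+ and br dw+ p, are the double crossovers. Comparing them with the parentals, only the br allele has switched, so br is the middle locus and the order is p – br – dw.
Crossovers in the br–dw interval produce the single-crossover classes br dw+ p+ and br+ dw p (113 + 85 = 198) plus the double crossovers (61).
RF(br–dw) = (198 + 61) / 1448 = 259/1448 = 0.1789 → 17.9 cM.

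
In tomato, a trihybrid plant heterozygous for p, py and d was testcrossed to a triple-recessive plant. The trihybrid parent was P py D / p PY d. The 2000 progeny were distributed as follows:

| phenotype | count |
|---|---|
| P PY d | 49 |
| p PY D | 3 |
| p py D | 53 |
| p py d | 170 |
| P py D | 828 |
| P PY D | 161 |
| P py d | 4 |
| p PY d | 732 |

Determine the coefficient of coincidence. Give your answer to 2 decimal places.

0.38

The two rarest classes, P py d and p PY D, are the double crossovers. Comparing them with the parentals, only the d allele has switched, so d is the middle locus and the order is py – d – p.
py–d: (331 + 7)/2000 = 0.1690; d–p: (102 + 7)/2000 = 0.0545.
Expected DCO frequency = 0.1690 × 0.0545 ≈ 0.00921; observed = 7/2000 ≈ 0.00350.
Coefficient of coincidence = 0.00350/0.00921 ≈ 0.38.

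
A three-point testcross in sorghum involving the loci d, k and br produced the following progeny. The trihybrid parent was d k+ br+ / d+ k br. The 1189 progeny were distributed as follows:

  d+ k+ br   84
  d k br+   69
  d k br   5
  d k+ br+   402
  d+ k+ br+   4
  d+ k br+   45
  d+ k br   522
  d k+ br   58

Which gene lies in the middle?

d

The two rarest classes, d+ k+ br+ and d k br, are the double crossovers. Comparing them with the parentals, only the d allele has switched, so d is the middle locus and the order is br – d – k.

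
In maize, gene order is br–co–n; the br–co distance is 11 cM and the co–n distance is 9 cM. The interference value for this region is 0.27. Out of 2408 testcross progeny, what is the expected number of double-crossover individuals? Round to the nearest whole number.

17

Map distances give recombination frequencies of 0.110 and 0.090 for the two intervals.
With interference 0.27 (so coincidence = 0.73), expected double-crossover frequency = 0.110 × 0.090 × 0.73 = 0.00723.
Expected number = 0.00723 × 2408 = 17.40 ≈ 17.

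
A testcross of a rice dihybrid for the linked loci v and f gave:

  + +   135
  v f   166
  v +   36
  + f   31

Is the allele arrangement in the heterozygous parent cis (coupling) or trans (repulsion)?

cis

The two most frequent classes are + + (135) and v f (166); these are the parental (non-recombinant) types.
So the F1 carried + + on one chromosome and v f on the other — the recessive alleles are on the same chromosome (cis / coupling).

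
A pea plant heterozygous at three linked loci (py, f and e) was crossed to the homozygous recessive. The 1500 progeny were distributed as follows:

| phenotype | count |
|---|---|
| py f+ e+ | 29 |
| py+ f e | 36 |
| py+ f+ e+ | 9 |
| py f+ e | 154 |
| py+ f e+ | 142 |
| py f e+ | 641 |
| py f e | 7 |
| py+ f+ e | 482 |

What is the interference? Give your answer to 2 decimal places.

The two most frequent reciprocal classes, py f e+ and py+ f+ e, are the parental types, so the F1 was py f e+ / py+ f+ e.
The two rarest classes, py f e and py+ f+ e+, are the double crossovers. Comparing them with the parentals, only the e allele has switched, so e is the middle locus and the order is py – e – f.
py–e: (296 + 16)/1500 = 0.2080; e–f: (65 + 16)/1500 = 0.0540.
Expected DCO frequency = 0.2080 × 0.0540 ≈ 0.01123; observed = 16/1500 ≈ 0.01067.
Coefficient of coincidence = 0.01067/0.01123 ≈ 0.95; interference = 1 − 0.95 = 0.05.

0.05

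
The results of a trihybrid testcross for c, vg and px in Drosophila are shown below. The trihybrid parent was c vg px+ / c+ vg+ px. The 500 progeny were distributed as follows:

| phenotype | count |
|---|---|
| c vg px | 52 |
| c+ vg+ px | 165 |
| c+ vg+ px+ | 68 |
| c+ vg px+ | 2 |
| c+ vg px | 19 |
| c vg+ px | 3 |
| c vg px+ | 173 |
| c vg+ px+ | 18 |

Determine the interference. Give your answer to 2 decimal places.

The two rarest classes, c+ vg px+ and c vg+ px, are the double crossovers. Comparing them with the parentals, only the c allele has switched, so c is the middle locus and the order is vg – c – px.
vg–c: (37 + 5)/500 = 0.0840; c–px: (120 + 5)/500 = 0.2500.
Expected DCO frequency = 0.0840 × 0.2500 ≈ 0.02100; observed = 5/500 ≈ 0.01000.
Coefficient of coincidence = 0.01000/0.02100 ≈ 0.48; interference = 1 − 0.48 = 0.52.

0.52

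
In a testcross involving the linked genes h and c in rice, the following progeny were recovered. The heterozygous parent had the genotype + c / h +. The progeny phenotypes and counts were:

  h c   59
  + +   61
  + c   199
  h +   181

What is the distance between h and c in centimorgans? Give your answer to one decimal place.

24.0 centimorgans

The recombinant classes are + + and h c: 61 + 59 = 120.
Recombination frequency = 120/500 = 0.2400 ≈ 24.0%, i.e. 24.0 centimorgans.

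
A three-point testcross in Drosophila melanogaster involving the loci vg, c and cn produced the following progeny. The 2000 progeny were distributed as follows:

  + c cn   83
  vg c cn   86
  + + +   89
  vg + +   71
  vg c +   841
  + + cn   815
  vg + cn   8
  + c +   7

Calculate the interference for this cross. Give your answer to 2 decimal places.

The two most frequent reciprocal classes, + + cn and vg c +, are the parental types, so the F1 was + + cn / vg c +.
The two rarest classes, vg + cn and + c +, are the double crossovers. Comparing them with the parentals, only the vg allele has switched, so vg is the middle locus and the order is cn – vg – c.
cn–vg: (175 + 15)/2000 = 0.0950; vg–c: (154 + 15)/2000 = 0.0845.
Expected DCO frequency = 0.0950 × 0.0845 ≈ 0.00803; observed = 15/2000 ≈ 0.00750.
Coefficient of coincidence = 0.00750/0.00803 ≈ 0.93; interference = 1 − 0.93 = 0.07.

0.07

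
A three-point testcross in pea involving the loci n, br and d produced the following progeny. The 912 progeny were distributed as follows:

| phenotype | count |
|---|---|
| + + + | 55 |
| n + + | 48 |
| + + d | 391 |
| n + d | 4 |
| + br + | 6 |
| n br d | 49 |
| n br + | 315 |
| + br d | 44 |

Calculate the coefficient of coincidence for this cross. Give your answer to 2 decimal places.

0.78

The two most frequent reciprocal classes, n br + and + + d, are the parental types, so the F1 was n br + / + + d.
The two rarest classes, + br + and n + d, are the double crossovers. Comparing them with the parentals, only the n allele has switched, so n is the middle locus and the order is br – n – d.
br–n: (92 + 10)/912 = 0.1118; n–d: (104 + 10)/912 = 0.1250.
Expected DCO frequency = 0.1118 × 0.1250 ≈ 0.01397; observed = 10/912 ≈ 0.01096.
Coefficient of coincidence = 0.01096/0.01397 ≈ 0.78.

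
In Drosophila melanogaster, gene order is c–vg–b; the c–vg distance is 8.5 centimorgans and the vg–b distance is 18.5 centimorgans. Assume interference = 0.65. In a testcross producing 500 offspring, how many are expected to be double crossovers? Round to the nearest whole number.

Map distances give recombination frequencies of 0.085 and 0.185 for the two intervals.
With interference 0.65 (so coincidence = 0.35), expected double-crossover frequency = 0.085 × 0.185 × 0.35 = 0.00550.
Expected number = 0.00550 × 500 = 2.75 ≈ 3.

3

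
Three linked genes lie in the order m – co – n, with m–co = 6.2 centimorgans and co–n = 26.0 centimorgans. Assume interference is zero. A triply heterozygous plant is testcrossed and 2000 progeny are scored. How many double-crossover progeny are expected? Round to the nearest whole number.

32

Map distances give recombination frequencies of 0.062 and 0.260 for the two intervals.
With no interference, expected double-crossover frequency = 0.062 × 0.260 = 0.01612.
Expected number = 0.01612 × 2000 = 32.24 ≈ 32.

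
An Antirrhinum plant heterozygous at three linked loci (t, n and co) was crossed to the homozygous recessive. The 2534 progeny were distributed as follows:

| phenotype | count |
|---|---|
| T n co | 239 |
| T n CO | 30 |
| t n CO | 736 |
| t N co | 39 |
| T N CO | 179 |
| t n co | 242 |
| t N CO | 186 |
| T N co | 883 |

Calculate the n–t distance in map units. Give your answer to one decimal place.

The two most frequent reciprocal classes, T N co and t n CO, are the parental types, so the F1 was T N co / t n CO.
The two rarest classes, t N co and T n CO, are the double crossovers. Comparing them with the parentals, only the t allele has switched, so t is the middle locus and the order is n – t – co.
Crossovers in the n–t interval produce the single-crossover classes T n co and t N CO (239 + 186 = 425) plus the double crossovers (69).
RF(n–t) = (425 + 69) / 2534 = 494/2534 = 0.1949 → 19.5 map units.

19.5 map units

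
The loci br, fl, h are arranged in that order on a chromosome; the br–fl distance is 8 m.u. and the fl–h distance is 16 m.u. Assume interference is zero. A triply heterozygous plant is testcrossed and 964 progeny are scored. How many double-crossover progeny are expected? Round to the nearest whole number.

12

Map distances give recombination frequencies of 0.080 and 0.160 for the two intervals.
With no interference, expected double-crossover frequency = 0.080 × 0.160 = 0.01280.
Expected number = 0.01280 × 964 = 12.34 ≈ 12.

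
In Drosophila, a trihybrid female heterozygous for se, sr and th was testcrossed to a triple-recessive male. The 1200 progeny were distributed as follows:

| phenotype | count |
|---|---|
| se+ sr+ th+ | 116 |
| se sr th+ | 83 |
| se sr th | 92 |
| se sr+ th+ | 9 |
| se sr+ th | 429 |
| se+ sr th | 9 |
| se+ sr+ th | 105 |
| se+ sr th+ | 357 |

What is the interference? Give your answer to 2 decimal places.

The two most frequent reciprocal classes, se+ sr th+ and se sr+ th, are the parental types, so the F1 was se+ sr th+ / se sr+ th.
The two rarest classes, se+ sr th and se sr+ th+, are the double crossovers. Comparing them with the parentals, only the th allele has switched, so th is the middle locus and the order is sr – th – se.
sr–th: (208 + 18)/1200 = 0.1883; th–se: (188 + 18)/1200 = 0.1717.
Expected DCO frequency = 0.1883 × 0.1717 ≈ 0.03233; observed = 18/1200 ≈ 0.01500.
Coefficient of coincidence = 0.01500/0.03233 ≈ 0.46; interference = 1 − 0.46 = 0.54.

0.54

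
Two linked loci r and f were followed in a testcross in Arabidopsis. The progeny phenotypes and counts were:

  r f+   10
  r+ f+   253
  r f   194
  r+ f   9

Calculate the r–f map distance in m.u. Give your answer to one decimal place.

The two most frequent classes, r+ f+ (253) and r f (194), are the parental types, so the F1 was r+ f+ / r f.
The recombinant classes are r+ f and r f+: 9 + 10 = 19.
Recombination frequency = 19/466 = 0.0408 ≈ 4.1%, i.e. 4.1 m.u.

4.1 m.u.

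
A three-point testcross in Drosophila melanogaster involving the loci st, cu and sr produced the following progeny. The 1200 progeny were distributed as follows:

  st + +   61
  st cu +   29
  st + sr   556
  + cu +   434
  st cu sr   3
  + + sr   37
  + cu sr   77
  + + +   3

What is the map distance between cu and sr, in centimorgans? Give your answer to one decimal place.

The two most frequent reciprocal classes, st + sr and + cu +, are the parental types, so the F1 was st + sr / + cu +.
The two rarest classes, st cu sr and + + +, are the double crossovers. Comparing them with the parentals, only the cu allele has switched, so cu is the middle locus and the order is st – cu – sr.
Crossovers in the cu–sr interval produce the single-crossover classes st + + and + cu sr (61 + 77 = 138) plus the double crossovers (6).
RF(cu–sr) = (138 + 6) / 1200 = 144/1200 = 0.1200 → 12.0 centimorgans.

12.0 centimorgans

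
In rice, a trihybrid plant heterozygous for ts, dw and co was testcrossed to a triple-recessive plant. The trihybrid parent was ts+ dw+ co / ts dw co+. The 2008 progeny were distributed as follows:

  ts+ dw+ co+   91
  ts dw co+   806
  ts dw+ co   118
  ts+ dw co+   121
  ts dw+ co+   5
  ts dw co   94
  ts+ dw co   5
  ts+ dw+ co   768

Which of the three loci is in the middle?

The two rarest classes, ts+ dw co and ts dw+ co+, are the double crossovers. Comparing them with the parentals, only the dw allele has switched, so dw is the middle locus and the order is co – dw – ts.

dw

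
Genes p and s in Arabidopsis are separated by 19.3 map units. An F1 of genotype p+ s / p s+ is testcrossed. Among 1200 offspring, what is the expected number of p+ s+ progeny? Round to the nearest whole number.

116

A map distance of 19.3 map units corresponds to a recombination frequency of 0.193.
The F1 is p+ s / p s+, so p+ s+ is a recombinant gamete class with expected frequency r/2 = 0.193/2 = 0.0965.
Expected number = 0.0965 × 1200 = 115.80 ≈ 116.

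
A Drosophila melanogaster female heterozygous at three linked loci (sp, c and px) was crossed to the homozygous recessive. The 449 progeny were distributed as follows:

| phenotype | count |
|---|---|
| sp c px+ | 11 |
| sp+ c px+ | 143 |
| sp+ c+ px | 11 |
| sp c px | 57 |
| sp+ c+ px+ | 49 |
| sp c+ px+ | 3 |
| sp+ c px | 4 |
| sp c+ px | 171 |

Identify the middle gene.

px

The two most frequent reciprocal classes, sp c+ px and sp+ c px+, are the parental types, so the F1 was sp c+ px / sp+ c px+.
The two rarest classes, sp c+ px+ and sp+ c px, are the double crossovers. Comparing them with the parentals, only the px allele has switched, so px is the middle locus and the order is sp – px – c.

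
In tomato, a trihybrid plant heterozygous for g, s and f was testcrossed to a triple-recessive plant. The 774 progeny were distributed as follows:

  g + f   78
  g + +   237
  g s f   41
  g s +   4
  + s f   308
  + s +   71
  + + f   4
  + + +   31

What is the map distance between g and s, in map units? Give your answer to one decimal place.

10.3 map units

The two most frequent reciprocal classes, + s f and g + +, are the parental types, so the F1 was + s f / g + +.
The two rarest classes, + + f and g s +, are the double crossovers. Comparing them with the parentals, only the s allele has switched, so s is the middle locus and the order is f – s – g.
Crossovers in the s–g interval produce the single-crossover classes g s f and + + + (41 + 31 = 72) plus the double crossovers (8).
RF(s–g) = (72 + 8) / 774 = 80/774 = 0.1034 → 10.3 map units.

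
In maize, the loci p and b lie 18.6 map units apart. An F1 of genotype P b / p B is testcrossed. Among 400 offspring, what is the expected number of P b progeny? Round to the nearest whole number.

163

A map distance of 18.6 map units corresponds to a recombination frequency of 0.186.
The F1 is P b / p B, so P b is a parental gamete class with expected frequency (1 − r)/2 = 0.814/2 = 0.4070.
Expected number = 0.4070 × 400 = 162.80 ≈ 163.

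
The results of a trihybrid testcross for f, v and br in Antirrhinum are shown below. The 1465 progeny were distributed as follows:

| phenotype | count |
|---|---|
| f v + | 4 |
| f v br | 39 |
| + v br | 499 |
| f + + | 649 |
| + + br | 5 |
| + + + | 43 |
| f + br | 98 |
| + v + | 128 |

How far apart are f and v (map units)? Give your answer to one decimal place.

The two most frequent reciprocal classes, f + + and + v br, are the parental types, so the F1 was f + + / + v br.
The two rarest classes, f v + and + + br, are the double crossovers. Comparing them with the parentals, only the v allele has switched, so v is the middle locus and the order is f – v – br.
Crossovers in the f–v interval produce the single-crossover classes + + + and f v br (43 + 39 = 82) plus the double crossovers (9).
RF(f–v) = (82 + 9) / 1465 = 91/1465 = 0.0621 → 6.2 map units.

6.2 map units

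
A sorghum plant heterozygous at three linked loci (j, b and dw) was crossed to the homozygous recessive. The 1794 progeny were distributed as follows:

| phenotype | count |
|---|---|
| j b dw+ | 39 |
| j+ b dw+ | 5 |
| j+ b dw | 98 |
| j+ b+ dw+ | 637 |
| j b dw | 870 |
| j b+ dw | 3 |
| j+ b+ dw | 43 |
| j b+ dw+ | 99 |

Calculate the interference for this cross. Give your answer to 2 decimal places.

0.22

The two most frequent reciprocal classes, j+ b+ dw+ and j b dw, are the parental types, so the F1 was j+ b+ dw+ / j b dw.
The two rarest classes, j+ b dw+ and j b+ dw, are the double crossovers. Comparing them with the parentals, only the b allele has switched, so b is the middle locus and the order is j – b – dw.
j–b: (197 + 8)/1794 = 0.1143; b–dw: (82 + 8)/1794 = 0.0502.
Expected DCO frequency = 0.1143 × 0.0502 ≈ 0.00574; observed = 8/1794 ≈ 0.00446.
Coefficient of coincidence = 0.00446/0.00574 ≈ 0.78; interference = 1 − 0.78 = 0.22.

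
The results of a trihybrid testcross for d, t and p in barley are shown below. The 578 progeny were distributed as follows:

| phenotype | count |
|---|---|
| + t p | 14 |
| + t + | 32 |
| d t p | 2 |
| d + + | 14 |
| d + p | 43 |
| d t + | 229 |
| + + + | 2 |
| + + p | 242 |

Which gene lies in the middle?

The two most frequent reciprocal classes, + + p and d t +, are the parental types, so the F1 was + + p / d t +.
The two rarest classes, + + + and d t p, are the double crossovers. Comparing them with the parentals, only the p allele has switched, so p is the middle locus and the order is d – p – t.

p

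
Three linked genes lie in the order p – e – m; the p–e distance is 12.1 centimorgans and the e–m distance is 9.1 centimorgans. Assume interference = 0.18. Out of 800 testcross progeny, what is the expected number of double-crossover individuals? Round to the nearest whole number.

Map distances give recombination frequencies of 0.121 and 0.091 for the two intervals.
With interference 0.18 (so coincidence = 0.82), expected double-crossover frequency = 0.121 × 0.091 × 0.82 = 0.00903.
Expected number = 0.00903 × 800 = 7.22 ≈ 7.

7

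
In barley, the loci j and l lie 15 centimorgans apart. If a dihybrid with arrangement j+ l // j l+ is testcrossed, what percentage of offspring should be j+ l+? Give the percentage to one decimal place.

7.5%

A map distance of 15 centimorgans corresponds to a recombination frequency of 0.150.
The F1 is j+ l / j l+, so j+ l+ is a recombinant gamete class with expected frequency r/2 = 0.150/2 = 0.0750.
That is 0.0750 = 7.5% of the progeny.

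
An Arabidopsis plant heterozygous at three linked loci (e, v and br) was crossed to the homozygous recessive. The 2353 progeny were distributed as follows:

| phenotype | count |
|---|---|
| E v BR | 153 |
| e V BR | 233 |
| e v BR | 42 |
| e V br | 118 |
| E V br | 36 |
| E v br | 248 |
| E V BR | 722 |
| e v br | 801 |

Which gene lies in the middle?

br

The two most frequent reciprocal classes, e v br and E V BR, are the parental types, so the F1 was e v br / E V BR.
The two rarest classes, e v BR and E V br, are the double crossovers. Comparing them with the parentals, only the br allele has switched, so br is the middle locus and the order is v – br – e.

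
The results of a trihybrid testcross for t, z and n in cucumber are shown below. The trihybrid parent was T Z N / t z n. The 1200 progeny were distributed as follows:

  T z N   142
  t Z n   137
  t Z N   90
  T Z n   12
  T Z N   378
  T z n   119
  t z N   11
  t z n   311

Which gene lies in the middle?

n

The two rarest classes, T Z n and t z N, are the double crossovers. Comparing them with the parentals, only the n allele has switched, so n is the middle locus and the order is t – n – z.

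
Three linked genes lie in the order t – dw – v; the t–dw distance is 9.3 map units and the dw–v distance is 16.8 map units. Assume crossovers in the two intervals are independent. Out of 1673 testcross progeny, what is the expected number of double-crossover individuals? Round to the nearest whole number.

Map distances give recombination frequencies of 0.093 and 0.168 for the two intervals.
With no interference, expected double-crossover frequency = 0.093 × 0.168 = 0.01562.
Expected number = 0.01562 × 1673 = 26.14 ≈ 26.

26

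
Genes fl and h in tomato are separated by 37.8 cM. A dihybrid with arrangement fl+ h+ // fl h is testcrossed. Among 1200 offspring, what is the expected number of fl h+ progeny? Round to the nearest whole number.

A map distance of 37.8 cM corresponds to a recombination frequency of 0.378.
The F1 is fl+ h+ / fl h, so fl h+ is a recombinant gamete class with expected frequency r/2 = 0.378/2 = 0.1890.
Expected number = 0.1890 × 1200 = 226.80 ≈ 227.

227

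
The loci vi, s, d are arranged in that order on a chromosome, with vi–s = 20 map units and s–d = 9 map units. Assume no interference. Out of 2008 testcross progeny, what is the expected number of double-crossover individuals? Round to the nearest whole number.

36

Map distances give recombination frequencies of 0.200 and 0.090 for the two intervals.
With no interference, expected double-crossover frequency = 0.200 × 0.090 = 0.01800.
Expected number = 0.01800 × 2008 = 36.14 ≈ 36.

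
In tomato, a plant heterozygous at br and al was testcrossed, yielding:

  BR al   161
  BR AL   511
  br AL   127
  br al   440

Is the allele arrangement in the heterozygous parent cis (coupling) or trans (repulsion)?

The two most frequent classes are BR AL (511) and br al (440); these are the parental (non-recombinant) types.
So the F1 carried BR AL on one chromosome and br al on the other — the recessive alleles are on the same chromosome (cis / coupling).

cis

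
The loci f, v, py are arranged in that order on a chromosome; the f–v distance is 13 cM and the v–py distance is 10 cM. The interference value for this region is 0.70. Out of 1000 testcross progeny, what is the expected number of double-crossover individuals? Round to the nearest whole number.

4

Map distances give recombination frequencies of 0.130 and 0.100 for the two intervals.
With interference 0.70 (so coincidence = 0.30), expected double-crossover frequency = 0.130 × 0.100 × 0.30 = 0.00390.
Expected number = 0.00390 × 1000 = 3.90 ≈ 4.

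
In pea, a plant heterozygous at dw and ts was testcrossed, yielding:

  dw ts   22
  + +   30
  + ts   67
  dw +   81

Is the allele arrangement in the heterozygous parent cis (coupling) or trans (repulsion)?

trans

The two most frequent classes are + ts (67) and dw + (81); these are the parental (non-recombinant) types.
So the F1 carried + ts on one chromosome and dw + on the other — the recessive alleles are on opposite chromosomes (trans / repulsion).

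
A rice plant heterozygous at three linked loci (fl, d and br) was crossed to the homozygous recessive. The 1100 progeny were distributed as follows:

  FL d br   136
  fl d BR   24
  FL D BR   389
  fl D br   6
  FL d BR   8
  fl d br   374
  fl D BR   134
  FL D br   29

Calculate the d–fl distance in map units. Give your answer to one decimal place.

25.8 map units

The two most frequent reciprocal classes, FL D BR and fl d br, are the parental types, so the F1 was FL D BR / fl d br.
The two rarest classes, FL d BR and fl D br, are the double crossovers. Comparing them with the parentals, only the d allele has switched, so d is the middle locus and the order is fl – d – br.
Crossovers in the fl–d interval produce the single-crossover classes fl D BR and FL d br (134 + 136 = 270) plus the double crossovers (14).
RF(fl–d) = (270 + 14) / 1100 = 284/1100 = 0.2582 → 25.8 map units.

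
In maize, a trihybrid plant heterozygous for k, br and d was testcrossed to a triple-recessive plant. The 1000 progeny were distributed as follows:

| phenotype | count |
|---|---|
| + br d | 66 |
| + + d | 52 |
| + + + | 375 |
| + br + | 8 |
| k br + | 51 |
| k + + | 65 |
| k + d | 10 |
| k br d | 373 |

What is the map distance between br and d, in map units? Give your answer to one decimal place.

The two most frequent reciprocal classes, + + + and k br d, are the parental types, so the F1 was + + + / k br d.
The two rarest classes, + br + and k + d, are the double crossovers. Comparing them with the parentals, only the br allele has switched, so br is the middle locus and the order is k – br – d.
Crossovers in the br–d interval produce the single-crossover classes + + d and k br + (52 + 51 = 103) plus the double crossovers (18).
RF(br–d) = (103 + 18) / 1000 = 121/1000 = 0.1210 → 12.1 map units.

12.1 map units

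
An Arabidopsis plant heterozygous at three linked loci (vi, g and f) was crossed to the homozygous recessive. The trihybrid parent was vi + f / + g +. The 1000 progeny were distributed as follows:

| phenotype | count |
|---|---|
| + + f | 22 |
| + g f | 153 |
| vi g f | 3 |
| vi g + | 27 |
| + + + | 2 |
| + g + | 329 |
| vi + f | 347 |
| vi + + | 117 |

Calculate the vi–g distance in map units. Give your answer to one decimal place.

5.4 map units

The two rarest classes, vi g f and + + +, are the double crossovers. Comparing them with the parentals, only the g allele has switched, so g is the middle locus and the order is vi – g – f.
Crossovers in the vi–g interval produce the single-crossover classes + + f and vi g + (22 + 27 = 49) plus the double crossovers (5).
RF(vi–g) = (49 + 5) / 1000 = 54/1000 = 0.0540 → 5.4 map units.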